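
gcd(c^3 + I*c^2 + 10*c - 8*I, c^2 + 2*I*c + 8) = c^2 + 2*I*c + 8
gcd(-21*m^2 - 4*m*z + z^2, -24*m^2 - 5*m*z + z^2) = 3*m + z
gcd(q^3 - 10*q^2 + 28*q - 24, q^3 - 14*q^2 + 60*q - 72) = q^2 - 8*q + 12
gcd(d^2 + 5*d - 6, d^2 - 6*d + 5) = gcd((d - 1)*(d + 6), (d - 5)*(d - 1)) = d - 1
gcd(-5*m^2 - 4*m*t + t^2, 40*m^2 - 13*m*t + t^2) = -5*m + t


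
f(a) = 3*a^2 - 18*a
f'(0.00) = -18.00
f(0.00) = 0.00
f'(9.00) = 36.00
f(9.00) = 81.00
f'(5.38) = 14.28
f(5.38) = -10.01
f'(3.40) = 2.40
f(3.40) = -26.52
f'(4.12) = 6.72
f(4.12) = -23.24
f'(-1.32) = -25.92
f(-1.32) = 28.99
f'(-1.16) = -24.96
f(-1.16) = 24.92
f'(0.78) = -13.32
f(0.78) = -12.21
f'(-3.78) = -40.68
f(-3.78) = 110.91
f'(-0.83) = -22.98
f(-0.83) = 17.01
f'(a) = 6*a - 18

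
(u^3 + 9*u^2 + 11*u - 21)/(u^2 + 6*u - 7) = u + 3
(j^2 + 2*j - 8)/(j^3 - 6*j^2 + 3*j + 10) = (j + 4)/(j^2 - 4*j - 5)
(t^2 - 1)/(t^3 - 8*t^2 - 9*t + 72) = (t^2 - 1)/(t^3 - 8*t^2 - 9*t + 72)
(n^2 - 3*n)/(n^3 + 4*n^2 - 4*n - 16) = n*(n - 3)/(n^3 + 4*n^2 - 4*n - 16)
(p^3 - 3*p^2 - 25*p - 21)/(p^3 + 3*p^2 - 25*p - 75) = (p^2 - 6*p - 7)/(p^2 - 25)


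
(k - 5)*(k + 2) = k^2 - 3*k - 10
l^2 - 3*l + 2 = (l - 2)*(l - 1)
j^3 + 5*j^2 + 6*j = j*(j + 2)*(j + 3)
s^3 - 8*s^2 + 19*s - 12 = (s - 4)*(s - 3)*(s - 1)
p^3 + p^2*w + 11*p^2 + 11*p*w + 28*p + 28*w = (p + 4)*(p + 7)*(p + w)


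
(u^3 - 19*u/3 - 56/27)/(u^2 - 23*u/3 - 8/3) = (u^2 - u/3 - 56/9)/(u - 8)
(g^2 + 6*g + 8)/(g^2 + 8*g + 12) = (g + 4)/(g + 6)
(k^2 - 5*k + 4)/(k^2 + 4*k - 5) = (k - 4)/(k + 5)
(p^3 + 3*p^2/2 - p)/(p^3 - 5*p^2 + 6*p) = (p^2 + 3*p/2 - 1)/(p^2 - 5*p + 6)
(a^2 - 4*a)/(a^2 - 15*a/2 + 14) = 2*a/(2*a - 7)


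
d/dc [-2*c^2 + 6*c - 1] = 6 - 4*c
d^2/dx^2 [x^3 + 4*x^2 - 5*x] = 6*x + 8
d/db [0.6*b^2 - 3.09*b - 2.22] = 1.2*b - 3.09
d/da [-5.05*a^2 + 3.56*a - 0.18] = 3.56 - 10.1*a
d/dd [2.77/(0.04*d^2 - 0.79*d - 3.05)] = (2.1883 - 0.2216*d)/(-0.04*d^2 + 0.79*d + 3.05)^2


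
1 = 1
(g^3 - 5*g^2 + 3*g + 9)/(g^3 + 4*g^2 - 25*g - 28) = (g^2 - 6*g + 9)/(g^2 + 3*g - 28)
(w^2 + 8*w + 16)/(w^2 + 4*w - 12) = (w^2 + 8*w + 16)/(w^2 + 4*w - 12)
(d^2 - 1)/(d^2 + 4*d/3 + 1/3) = 3*(d - 1)/(3*d + 1)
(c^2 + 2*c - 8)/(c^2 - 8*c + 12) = (c + 4)/(c - 6)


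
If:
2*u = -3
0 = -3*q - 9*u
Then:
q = 9/2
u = -3/2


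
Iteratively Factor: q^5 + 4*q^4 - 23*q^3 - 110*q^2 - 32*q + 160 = (q - 1)*(q^4 + 5*q^3 - 18*q^2 - 128*q - 160) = (q - 1)*(q + 2)*(q^3 + 3*q^2 - 24*q - 80) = (q - 1)*(q + 2)*(q + 4)*(q^2 - q - 20) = (q - 1)*(q + 2)*(q + 4)^2*(q - 5)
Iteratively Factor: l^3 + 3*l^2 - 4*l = (l + 4)*(l^2 - l) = (l - 1)*(l + 4)*(l)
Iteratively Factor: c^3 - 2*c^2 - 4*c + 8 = (c - 2)*(c^2 - 4) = (c - 2)^2*(c + 2)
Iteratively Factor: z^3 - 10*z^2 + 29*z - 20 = (z - 1)*(z^2 - 9*z + 20) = (z - 4)*(z - 1)*(z - 5)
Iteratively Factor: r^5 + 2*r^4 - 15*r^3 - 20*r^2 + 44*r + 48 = (r - 3)*(r^4 + 5*r^3 - 20*r - 16) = (r - 3)*(r + 4)*(r^3 + r^2 - 4*r - 4) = (r - 3)*(r - 2)*(r + 4)*(r^2 + 3*r + 2) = (r - 3)*(r - 2)*(r + 1)*(r + 4)*(r + 2)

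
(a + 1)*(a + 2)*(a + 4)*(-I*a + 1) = -I*a^4 + a^3 - 7*I*a^3 + 7*a^2 - 14*I*a^2 + 14*a - 8*I*a + 8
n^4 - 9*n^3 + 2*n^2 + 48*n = n*(n - 8)*(n - 3)*(n + 2)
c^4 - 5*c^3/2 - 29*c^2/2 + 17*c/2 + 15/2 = (c - 5)*(c - 1)*(c + 1/2)*(c + 3)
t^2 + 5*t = t*(t + 5)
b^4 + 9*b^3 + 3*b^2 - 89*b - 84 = (b - 3)*(b + 1)*(b + 4)*(b + 7)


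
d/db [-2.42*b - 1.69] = -2.42000000000000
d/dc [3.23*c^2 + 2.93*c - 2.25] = 6.46*c + 2.93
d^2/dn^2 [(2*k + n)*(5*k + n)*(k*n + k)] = 2*k*(7*k + 3*n + 1)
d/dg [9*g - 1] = 9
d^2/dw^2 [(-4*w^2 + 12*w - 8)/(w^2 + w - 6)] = 32/(w^3 + 9*w^2 + 27*w + 27)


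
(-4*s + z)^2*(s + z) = 16*s^3 + 8*s^2*z - 7*s*z^2 + z^3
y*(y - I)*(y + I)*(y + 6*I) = y^4 + 6*I*y^3 + y^2 + 6*I*y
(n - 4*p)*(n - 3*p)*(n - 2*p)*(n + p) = n^4 - 8*n^3*p + 17*n^2*p^2 + 2*n*p^3 - 24*p^4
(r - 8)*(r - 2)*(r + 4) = r^3 - 6*r^2 - 24*r + 64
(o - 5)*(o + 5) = o^2 - 25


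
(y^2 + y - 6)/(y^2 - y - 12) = (y - 2)/(y - 4)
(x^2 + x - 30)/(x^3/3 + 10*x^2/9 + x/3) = 9*(x^2 + x - 30)/(x*(3*x^2 + 10*x + 3))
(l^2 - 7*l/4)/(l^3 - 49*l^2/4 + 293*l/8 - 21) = 2*l*(4*l - 7)/(8*l^3 - 98*l^2 + 293*l - 168)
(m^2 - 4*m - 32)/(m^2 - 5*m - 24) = (m + 4)/(m + 3)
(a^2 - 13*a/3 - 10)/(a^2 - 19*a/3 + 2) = (3*a + 5)/(3*a - 1)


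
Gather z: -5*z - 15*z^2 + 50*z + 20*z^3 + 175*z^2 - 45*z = 20*z^3 + 160*z^2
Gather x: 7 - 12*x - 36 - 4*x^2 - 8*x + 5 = -4*x^2 - 20*x - 24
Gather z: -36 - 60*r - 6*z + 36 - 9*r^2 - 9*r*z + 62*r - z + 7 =-9*r^2 + 2*r + z*(-9*r - 7) + 7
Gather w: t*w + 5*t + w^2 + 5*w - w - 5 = 5*t + w^2 + w*(t + 4) - 5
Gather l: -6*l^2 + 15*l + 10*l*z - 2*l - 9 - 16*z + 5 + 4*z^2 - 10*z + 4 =-6*l^2 + l*(10*z + 13) + 4*z^2 - 26*z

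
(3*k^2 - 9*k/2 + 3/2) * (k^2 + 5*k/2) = 3*k^4 + 3*k^3 - 39*k^2/4 + 15*k/4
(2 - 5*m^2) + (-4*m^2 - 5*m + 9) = -9*m^2 - 5*m + 11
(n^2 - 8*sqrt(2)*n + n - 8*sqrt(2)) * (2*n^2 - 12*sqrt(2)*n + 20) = 2*n^4 - 28*sqrt(2)*n^3 + 2*n^3 - 28*sqrt(2)*n^2 + 212*n^2 - 160*sqrt(2)*n + 212*n - 160*sqrt(2)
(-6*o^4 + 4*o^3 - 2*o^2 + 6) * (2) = -12*o^4 + 8*o^3 - 4*o^2 + 12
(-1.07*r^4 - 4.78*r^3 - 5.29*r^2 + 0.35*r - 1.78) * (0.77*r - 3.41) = -0.8239*r^5 - 0.0318999999999998*r^4 + 12.2265*r^3 + 18.3084*r^2 - 2.5641*r + 6.0698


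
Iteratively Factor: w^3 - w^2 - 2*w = (w + 1)*(w^2 - 2*w) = w*(w + 1)*(w - 2)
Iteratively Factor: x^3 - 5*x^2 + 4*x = (x - 1)*(x^2 - 4*x) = (x - 4)*(x - 1)*(x)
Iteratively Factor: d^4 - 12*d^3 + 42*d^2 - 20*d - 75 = (d - 5)*(d^3 - 7*d^2 + 7*d + 15) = (d - 5)^2*(d^2 - 2*d - 3) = (d - 5)^2*(d + 1)*(d - 3)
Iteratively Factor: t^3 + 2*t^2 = (t)*(t^2 + 2*t) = t*(t + 2)*(t)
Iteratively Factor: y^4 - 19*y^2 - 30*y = (y + 3)*(y^3 - 3*y^2 - 10*y) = (y - 5)*(y + 3)*(y^2 + 2*y) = (y - 5)*(y + 2)*(y + 3)*(y)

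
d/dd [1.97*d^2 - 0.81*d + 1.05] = 3.94*d - 0.81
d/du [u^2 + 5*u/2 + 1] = 2*u + 5/2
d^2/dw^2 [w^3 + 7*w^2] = 6*w + 14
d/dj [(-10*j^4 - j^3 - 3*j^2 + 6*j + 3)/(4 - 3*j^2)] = (60*j^5 + 3*j^4 - 160*j^3 + 6*j^2 - 6*j + 24)/(9*j^4 - 24*j^2 + 16)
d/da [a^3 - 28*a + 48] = 3*a^2 - 28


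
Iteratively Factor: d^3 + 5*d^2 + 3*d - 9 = (d + 3)*(d^2 + 2*d - 3) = (d + 3)^2*(d - 1)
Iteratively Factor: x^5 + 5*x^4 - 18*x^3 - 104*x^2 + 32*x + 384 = (x - 2)*(x^4 + 7*x^3 - 4*x^2 - 112*x - 192) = (x - 2)*(x + 4)*(x^3 + 3*x^2 - 16*x - 48) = (x - 2)*(x + 4)^2*(x^2 - x - 12) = (x - 4)*(x - 2)*(x + 4)^2*(x + 3)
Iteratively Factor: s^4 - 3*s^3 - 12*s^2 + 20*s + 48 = (s - 4)*(s^3 + s^2 - 8*s - 12) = (s - 4)*(s + 2)*(s^2 - s - 6) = (s - 4)*(s + 2)^2*(s - 3)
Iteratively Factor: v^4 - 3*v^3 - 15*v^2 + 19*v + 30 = (v + 3)*(v^3 - 6*v^2 + 3*v + 10) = (v + 1)*(v + 3)*(v^2 - 7*v + 10) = (v - 5)*(v + 1)*(v + 3)*(v - 2)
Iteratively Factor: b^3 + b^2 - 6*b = (b)*(b^2 + b - 6) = b*(b + 3)*(b - 2)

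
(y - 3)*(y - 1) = y^2 - 4*y + 3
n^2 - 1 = (n - 1)*(n + 1)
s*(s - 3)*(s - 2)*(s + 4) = s^4 - s^3 - 14*s^2 + 24*s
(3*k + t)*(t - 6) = 3*k*t - 18*k + t^2 - 6*t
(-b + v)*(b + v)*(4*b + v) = -4*b^3 - b^2*v + 4*b*v^2 + v^3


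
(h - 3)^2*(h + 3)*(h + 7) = h^4 + 4*h^3 - 30*h^2 - 36*h + 189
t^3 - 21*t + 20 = (t - 4)*(t - 1)*(t + 5)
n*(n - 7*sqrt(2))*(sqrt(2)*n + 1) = sqrt(2)*n^3 - 13*n^2 - 7*sqrt(2)*n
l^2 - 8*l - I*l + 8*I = (l - 8)*(l - I)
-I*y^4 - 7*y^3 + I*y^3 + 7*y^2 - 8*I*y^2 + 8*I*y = y*(y - 8*I)*(y + I)*(-I*y + I)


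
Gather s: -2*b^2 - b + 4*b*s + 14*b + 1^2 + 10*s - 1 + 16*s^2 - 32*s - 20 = -2*b^2 + 13*b + 16*s^2 + s*(4*b - 22) - 20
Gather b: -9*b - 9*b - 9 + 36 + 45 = 72 - 18*b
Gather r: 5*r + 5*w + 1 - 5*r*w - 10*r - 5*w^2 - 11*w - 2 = r*(-5*w - 5) - 5*w^2 - 6*w - 1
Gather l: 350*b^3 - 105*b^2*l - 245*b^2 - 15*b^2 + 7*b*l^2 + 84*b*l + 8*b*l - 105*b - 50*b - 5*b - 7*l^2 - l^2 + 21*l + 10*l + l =350*b^3 - 260*b^2 - 160*b + l^2*(7*b - 8) + l*(-105*b^2 + 92*b + 32)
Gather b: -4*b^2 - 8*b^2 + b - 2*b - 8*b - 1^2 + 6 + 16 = -12*b^2 - 9*b + 21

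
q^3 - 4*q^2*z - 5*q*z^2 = q*(q - 5*z)*(q + z)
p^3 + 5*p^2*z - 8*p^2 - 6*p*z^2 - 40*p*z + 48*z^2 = (p - 8)*(p - z)*(p + 6*z)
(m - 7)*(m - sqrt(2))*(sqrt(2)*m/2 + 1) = sqrt(2)*m^3/2 - 7*sqrt(2)*m^2/2 - sqrt(2)*m + 7*sqrt(2)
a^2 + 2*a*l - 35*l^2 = (a - 5*l)*(a + 7*l)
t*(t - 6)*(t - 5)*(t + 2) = t^4 - 9*t^3 + 8*t^2 + 60*t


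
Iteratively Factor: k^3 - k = (k - 1)*(k^2 + k) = (k - 1)*(k + 1)*(k)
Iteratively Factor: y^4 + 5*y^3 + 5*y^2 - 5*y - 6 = (y + 2)*(y^3 + 3*y^2 - y - 3) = (y + 1)*(y + 2)*(y^2 + 2*y - 3) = (y - 1)*(y + 1)*(y + 2)*(y + 3)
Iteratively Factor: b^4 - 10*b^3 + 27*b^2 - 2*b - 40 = (b - 2)*(b^3 - 8*b^2 + 11*b + 20) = (b - 5)*(b - 2)*(b^2 - 3*b - 4) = (b - 5)*(b - 2)*(b + 1)*(b - 4)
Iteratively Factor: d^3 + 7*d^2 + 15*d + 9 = (d + 3)*(d^2 + 4*d + 3) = (d + 3)^2*(d + 1)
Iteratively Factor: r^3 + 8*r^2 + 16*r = (r)*(r^2 + 8*r + 16) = r*(r + 4)*(r + 4)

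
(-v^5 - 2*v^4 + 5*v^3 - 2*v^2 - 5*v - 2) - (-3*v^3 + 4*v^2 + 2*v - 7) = -v^5 - 2*v^4 + 8*v^3 - 6*v^2 - 7*v + 5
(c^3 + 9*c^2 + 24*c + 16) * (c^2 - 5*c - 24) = c^5 + 4*c^4 - 45*c^3 - 320*c^2 - 656*c - 384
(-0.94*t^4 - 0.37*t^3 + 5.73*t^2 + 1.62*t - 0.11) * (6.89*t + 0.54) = -6.4766*t^5 - 3.0569*t^4 + 39.2799*t^3 + 14.256*t^2 + 0.1169*t - 0.0594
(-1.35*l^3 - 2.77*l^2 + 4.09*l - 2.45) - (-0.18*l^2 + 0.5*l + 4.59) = -1.35*l^3 - 2.59*l^2 + 3.59*l - 7.04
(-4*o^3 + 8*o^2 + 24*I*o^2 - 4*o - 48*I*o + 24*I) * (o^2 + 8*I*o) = -4*o^5 + 8*o^4 - 8*I*o^4 - 196*o^3 + 16*I*o^3 + 384*o^2 - 8*I*o^2 - 192*o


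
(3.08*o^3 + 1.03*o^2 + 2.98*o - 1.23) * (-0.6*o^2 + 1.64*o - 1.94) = -1.848*o^5 + 4.4332*o^4 - 6.074*o^3 + 3.627*o^2 - 7.7984*o + 2.3862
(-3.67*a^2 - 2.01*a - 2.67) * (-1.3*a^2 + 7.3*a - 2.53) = 4.771*a^4 - 24.178*a^3 - 1.9169*a^2 - 14.4057*a + 6.7551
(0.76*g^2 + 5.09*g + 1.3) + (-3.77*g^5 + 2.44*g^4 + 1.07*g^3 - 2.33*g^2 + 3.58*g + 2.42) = -3.77*g^5 + 2.44*g^4 + 1.07*g^3 - 1.57*g^2 + 8.67*g + 3.72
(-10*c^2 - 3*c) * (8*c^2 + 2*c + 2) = -80*c^4 - 44*c^3 - 26*c^2 - 6*c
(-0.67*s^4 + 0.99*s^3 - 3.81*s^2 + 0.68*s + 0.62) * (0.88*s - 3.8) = -0.5896*s^5 + 3.4172*s^4 - 7.1148*s^3 + 15.0764*s^2 - 2.0384*s - 2.356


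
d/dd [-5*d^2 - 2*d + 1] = -10*d - 2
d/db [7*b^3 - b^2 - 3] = b*(21*b - 2)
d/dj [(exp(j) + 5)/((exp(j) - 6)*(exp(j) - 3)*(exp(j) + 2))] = 2*(-exp(3*j) - 4*exp(2*j) + 35*exp(j) + 18)*exp(j)/(exp(6*j) - 14*exp(5*j) + 49*exp(4*j) + 72*exp(3*j) - 504*exp(2*j) + 1296)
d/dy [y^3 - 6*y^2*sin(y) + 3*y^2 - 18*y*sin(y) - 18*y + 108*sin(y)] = -6*y^2*cos(y) + 3*y^2 - 12*y*sin(y) - 18*y*cos(y) + 6*y - 18*sin(y) + 108*cos(y) - 18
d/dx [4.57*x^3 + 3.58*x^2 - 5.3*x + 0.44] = 13.71*x^2 + 7.16*x - 5.3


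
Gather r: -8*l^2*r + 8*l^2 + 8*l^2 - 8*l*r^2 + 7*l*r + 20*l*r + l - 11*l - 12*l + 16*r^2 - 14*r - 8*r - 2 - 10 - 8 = 16*l^2 - 22*l + r^2*(16 - 8*l) + r*(-8*l^2 + 27*l - 22) - 20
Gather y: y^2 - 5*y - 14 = y^2 - 5*y - 14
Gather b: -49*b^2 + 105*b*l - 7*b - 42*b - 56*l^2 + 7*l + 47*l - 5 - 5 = -49*b^2 + b*(105*l - 49) - 56*l^2 + 54*l - 10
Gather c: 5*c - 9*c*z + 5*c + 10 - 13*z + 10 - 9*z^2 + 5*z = c*(10 - 9*z) - 9*z^2 - 8*z + 20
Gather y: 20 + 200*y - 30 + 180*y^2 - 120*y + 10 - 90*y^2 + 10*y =90*y^2 + 90*y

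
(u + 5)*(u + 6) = u^2 + 11*u + 30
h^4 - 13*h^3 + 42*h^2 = h^2*(h - 7)*(h - 6)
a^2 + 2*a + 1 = (a + 1)^2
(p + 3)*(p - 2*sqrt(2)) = p^2 - 2*sqrt(2)*p + 3*p - 6*sqrt(2)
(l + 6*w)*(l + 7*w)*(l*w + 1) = l^3*w + 13*l^2*w^2 + l^2 + 42*l*w^3 + 13*l*w + 42*w^2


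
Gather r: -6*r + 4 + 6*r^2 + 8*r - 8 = 6*r^2 + 2*r - 4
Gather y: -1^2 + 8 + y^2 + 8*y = y^2 + 8*y + 7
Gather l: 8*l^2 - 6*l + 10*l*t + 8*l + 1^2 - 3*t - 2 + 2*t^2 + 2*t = 8*l^2 + l*(10*t + 2) + 2*t^2 - t - 1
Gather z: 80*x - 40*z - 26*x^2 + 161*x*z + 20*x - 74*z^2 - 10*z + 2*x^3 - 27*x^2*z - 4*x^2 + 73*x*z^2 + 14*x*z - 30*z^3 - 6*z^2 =2*x^3 - 30*x^2 + 100*x - 30*z^3 + z^2*(73*x - 80) + z*(-27*x^2 + 175*x - 50)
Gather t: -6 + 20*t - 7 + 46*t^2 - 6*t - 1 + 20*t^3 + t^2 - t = 20*t^3 + 47*t^2 + 13*t - 14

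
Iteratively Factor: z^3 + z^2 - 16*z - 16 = (z + 1)*(z^2 - 16) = (z + 1)*(z + 4)*(z - 4)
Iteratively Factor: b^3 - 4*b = (b - 2)*(b^2 + 2*b) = (b - 2)*(b + 2)*(b)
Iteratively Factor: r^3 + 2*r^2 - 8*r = (r + 4)*(r^2 - 2*r) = (r - 2)*(r + 4)*(r)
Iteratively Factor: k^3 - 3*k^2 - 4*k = (k - 4)*(k^2 + k) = (k - 4)*(k + 1)*(k)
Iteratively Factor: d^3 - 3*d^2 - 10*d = (d + 2)*(d^2 - 5*d) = (d - 5)*(d + 2)*(d)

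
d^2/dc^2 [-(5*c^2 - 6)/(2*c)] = 6/c^3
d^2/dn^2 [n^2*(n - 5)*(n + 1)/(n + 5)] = 2*(3*n^4 + 36*n^3 + 90*n^2 - 300*n - 125)/(n^3 + 15*n^2 + 75*n + 125)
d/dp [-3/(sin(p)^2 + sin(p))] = 3*(2/tan(p) + cos(p)/sin(p)^2)/(sin(p) + 1)^2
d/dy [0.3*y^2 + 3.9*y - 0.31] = 0.6*y + 3.9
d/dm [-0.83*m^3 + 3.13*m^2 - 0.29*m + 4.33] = -2.49*m^2 + 6.26*m - 0.29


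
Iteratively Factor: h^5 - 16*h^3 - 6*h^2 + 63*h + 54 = (h + 2)*(h^4 - 2*h^3 - 12*h^2 + 18*h + 27) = (h - 3)*(h + 2)*(h^3 + h^2 - 9*h - 9) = (h - 3)^2*(h + 2)*(h^2 + 4*h + 3) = (h - 3)^2*(h + 1)*(h + 2)*(h + 3)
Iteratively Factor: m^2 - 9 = (m - 3)*(m + 3)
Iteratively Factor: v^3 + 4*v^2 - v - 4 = (v + 4)*(v^2 - 1) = (v - 1)*(v + 4)*(v + 1)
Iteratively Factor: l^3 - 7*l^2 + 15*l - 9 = (l - 3)*(l^2 - 4*l + 3) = (l - 3)*(l - 1)*(l - 3)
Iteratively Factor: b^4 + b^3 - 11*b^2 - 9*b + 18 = (b + 2)*(b^3 - b^2 - 9*b + 9) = (b - 3)*(b + 2)*(b^2 + 2*b - 3) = (b - 3)*(b - 1)*(b + 2)*(b + 3)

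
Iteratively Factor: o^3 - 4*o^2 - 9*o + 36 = (o + 3)*(o^2 - 7*o + 12) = (o - 4)*(o + 3)*(o - 3)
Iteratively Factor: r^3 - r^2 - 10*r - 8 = (r + 2)*(r^2 - 3*r - 4) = (r + 1)*(r + 2)*(r - 4)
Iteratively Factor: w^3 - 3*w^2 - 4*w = (w - 4)*(w^2 + w) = w*(w - 4)*(w + 1)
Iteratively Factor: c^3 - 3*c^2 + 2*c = (c - 1)*(c^2 - 2*c) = (c - 2)*(c - 1)*(c)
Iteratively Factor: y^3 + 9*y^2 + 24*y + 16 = (y + 4)*(y^2 + 5*y + 4) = (y + 4)^2*(y + 1)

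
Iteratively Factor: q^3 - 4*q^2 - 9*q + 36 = (q - 4)*(q^2 - 9) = (q - 4)*(q - 3)*(q + 3)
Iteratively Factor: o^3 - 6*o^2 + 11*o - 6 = (o - 2)*(o^2 - 4*o + 3) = (o - 3)*(o - 2)*(o - 1)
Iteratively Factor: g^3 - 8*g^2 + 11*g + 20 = (g - 5)*(g^2 - 3*g - 4) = (g - 5)*(g - 4)*(g + 1)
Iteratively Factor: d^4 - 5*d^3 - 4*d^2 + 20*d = (d)*(d^3 - 5*d^2 - 4*d + 20) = d*(d + 2)*(d^2 - 7*d + 10) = d*(d - 5)*(d + 2)*(d - 2)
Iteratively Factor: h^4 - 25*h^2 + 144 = (h - 4)*(h^3 + 4*h^2 - 9*h - 36) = (h - 4)*(h + 3)*(h^2 + h - 12) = (h - 4)*(h + 3)*(h + 4)*(h - 3)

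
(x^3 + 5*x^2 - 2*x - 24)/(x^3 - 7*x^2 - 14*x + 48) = (x + 4)/(x - 8)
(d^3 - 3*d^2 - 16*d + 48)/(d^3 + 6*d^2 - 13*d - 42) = (d^2 - 16)/(d^2 + 9*d + 14)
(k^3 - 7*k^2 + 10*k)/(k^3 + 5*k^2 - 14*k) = (k - 5)/(k + 7)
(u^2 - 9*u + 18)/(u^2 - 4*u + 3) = (u - 6)/(u - 1)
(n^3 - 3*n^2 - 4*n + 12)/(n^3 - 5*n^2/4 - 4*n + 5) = 4*(n - 3)/(4*n - 5)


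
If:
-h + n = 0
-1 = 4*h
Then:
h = -1/4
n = -1/4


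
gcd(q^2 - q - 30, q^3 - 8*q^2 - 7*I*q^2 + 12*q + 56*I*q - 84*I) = q - 6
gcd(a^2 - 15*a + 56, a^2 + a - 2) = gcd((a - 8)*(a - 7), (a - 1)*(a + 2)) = 1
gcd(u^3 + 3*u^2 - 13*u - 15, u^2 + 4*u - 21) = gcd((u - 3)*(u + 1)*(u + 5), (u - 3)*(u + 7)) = u - 3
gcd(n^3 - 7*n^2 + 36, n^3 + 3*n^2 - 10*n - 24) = n^2 - n - 6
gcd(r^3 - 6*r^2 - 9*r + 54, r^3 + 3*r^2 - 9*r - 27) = r^2 - 9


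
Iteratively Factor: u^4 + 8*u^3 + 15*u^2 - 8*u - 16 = (u + 4)*(u^3 + 4*u^2 - u - 4) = (u + 1)*(u + 4)*(u^2 + 3*u - 4) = (u - 1)*(u + 1)*(u + 4)*(u + 4)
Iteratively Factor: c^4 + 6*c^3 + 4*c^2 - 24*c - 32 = (c + 2)*(c^3 + 4*c^2 - 4*c - 16) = (c + 2)^2*(c^2 + 2*c - 8) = (c - 2)*(c + 2)^2*(c + 4)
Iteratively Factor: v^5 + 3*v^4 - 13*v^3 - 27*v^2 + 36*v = (v + 3)*(v^4 - 13*v^2 + 12*v) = (v - 1)*(v + 3)*(v^3 + v^2 - 12*v) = (v - 1)*(v + 3)*(v + 4)*(v^2 - 3*v) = v*(v - 1)*(v + 3)*(v + 4)*(v - 3)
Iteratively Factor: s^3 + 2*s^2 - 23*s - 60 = (s + 3)*(s^2 - s - 20) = (s + 3)*(s + 4)*(s - 5)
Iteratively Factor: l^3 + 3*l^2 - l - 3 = (l + 1)*(l^2 + 2*l - 3) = (l - 1)*(l + 1)*(l + 3)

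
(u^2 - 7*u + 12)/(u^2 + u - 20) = (u - 3)/(u + 5)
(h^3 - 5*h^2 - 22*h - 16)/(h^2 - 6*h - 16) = h + 1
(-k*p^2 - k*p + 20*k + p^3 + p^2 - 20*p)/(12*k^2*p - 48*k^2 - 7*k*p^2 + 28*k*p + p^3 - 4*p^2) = (-k*p - 5*k + p^2 + 5*p)/(12*k^2 - 7*k*p + p^2)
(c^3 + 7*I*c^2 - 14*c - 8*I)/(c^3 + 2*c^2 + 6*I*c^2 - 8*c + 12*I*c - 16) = (c + I)/(c + 2)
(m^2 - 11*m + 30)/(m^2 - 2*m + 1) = (m^2 - 11*m + 30)/(m^2 - 2*m + 1)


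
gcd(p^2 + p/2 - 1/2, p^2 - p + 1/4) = p - 1/2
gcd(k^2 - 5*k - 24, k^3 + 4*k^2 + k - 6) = k + 3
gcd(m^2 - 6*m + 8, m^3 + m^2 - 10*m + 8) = m - 2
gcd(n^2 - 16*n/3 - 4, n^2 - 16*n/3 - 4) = n^2 - 16*n/3 - 4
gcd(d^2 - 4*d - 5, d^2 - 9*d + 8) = 1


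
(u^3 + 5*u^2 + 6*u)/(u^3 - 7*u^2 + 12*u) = (u^2 + 5*u + 6)/(u^2 - 7*u + 12)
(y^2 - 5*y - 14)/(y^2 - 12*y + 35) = (y + 2)/(y - 5)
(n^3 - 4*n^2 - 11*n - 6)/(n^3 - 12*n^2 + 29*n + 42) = (n + 1)/(n - 7)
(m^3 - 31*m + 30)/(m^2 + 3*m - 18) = (m^2 - 6*m + 5)/(m - 3)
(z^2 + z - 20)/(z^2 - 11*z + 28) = (z + 5)/(z - 7)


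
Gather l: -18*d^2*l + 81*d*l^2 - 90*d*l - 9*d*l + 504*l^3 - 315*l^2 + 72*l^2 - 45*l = 504*l^3 + l^2*(81*d - 243) + l*(-18*d^2 - 99*d - 45)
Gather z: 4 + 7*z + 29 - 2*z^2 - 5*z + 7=-2*z^2 + 2*z + 40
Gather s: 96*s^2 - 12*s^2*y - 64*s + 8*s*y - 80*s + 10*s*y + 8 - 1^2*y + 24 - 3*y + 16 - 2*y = s^2*(96 - 12*y) + s*(18*y - 144) - 6*y + 48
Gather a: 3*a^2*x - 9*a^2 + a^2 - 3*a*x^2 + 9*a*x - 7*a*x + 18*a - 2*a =a^2*(3*x - 8) + a*(-3*x^2 + 2*x + 16)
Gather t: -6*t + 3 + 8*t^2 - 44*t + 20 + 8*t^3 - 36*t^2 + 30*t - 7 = 8*t^3 - 28*t^2 - 20*t + 16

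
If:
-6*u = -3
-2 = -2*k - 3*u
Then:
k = 1/4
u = 1/2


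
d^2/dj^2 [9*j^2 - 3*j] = 18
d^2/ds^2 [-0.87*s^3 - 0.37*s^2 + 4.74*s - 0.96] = -5.22*s - 0.74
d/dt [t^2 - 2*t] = 2*t - 2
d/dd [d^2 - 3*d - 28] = 2*d - 3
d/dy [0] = 0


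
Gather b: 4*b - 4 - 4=4*b - 8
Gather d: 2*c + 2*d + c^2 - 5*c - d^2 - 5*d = c^2 - 3*c - d^2 - 3*d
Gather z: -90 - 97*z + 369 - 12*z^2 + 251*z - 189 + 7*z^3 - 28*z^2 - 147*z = 7*z^3 - 40*z^2 + 7*z + 90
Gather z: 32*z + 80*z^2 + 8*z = 80*z^2 + 40*z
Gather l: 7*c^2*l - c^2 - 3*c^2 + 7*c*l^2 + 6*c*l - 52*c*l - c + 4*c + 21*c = -4*c^2 + 7*c*l^2 + 24*c + l*(7*c^2 - 46*c)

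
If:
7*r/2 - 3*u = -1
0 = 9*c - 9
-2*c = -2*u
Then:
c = 1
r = 4/7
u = 1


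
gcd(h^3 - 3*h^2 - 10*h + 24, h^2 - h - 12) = h^2 - h - 12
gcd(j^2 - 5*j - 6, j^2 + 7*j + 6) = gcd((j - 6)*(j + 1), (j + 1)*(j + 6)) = j + 1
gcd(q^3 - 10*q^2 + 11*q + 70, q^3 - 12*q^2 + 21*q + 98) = q^2 - 5*q - 14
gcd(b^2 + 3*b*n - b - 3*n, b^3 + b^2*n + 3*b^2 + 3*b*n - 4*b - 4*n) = b - 1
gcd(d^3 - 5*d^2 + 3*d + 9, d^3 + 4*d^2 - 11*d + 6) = 1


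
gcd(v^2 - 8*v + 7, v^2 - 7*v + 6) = v - 1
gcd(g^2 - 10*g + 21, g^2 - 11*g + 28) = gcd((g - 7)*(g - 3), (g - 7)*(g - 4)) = g - 7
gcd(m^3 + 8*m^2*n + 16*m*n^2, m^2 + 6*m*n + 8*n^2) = m + 4*n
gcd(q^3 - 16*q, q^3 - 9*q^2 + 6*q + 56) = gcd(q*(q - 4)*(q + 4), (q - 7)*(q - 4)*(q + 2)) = q - 4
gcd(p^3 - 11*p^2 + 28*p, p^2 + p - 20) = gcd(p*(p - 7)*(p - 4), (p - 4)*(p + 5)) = p - 4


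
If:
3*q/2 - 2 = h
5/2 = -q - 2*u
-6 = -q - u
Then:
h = 79/4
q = 29/2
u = -17/2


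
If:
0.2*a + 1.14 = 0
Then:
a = -5.70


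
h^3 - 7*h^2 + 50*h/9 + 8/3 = (h - 6)*(h - 4/3)*(h + 1/3)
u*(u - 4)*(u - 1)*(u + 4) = u^4 - u^3 - 16*u^2 + 16*u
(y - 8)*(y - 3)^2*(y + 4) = y^4 - 10*y^3 + y^2 + 156*y - 288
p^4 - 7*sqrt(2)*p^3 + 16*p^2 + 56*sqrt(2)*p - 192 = (p - 4*sqrt(2))*(p - 3*sqrt(2))*(p - 2*sqrt(2))*(p + 2*sqrt(2))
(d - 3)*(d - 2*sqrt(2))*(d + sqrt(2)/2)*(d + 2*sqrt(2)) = d^4 - 3*d^3 + sqrt(2)*d^3/2 - 8*d^2 - 3*sqrt(2)*d^2/2 - 4*sqrt(2)*d + 24*d + 12*sqrt(2)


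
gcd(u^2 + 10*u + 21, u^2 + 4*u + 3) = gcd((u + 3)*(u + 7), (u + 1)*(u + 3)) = u + 3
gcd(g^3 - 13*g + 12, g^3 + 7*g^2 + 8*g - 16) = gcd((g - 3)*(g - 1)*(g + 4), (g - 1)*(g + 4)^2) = g^2 + 3*g - 4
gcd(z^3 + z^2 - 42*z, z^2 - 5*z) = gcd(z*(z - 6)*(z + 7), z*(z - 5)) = z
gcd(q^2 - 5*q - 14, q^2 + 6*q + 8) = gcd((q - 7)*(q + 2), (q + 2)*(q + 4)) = q + 2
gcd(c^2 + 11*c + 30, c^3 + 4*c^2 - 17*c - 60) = c + 5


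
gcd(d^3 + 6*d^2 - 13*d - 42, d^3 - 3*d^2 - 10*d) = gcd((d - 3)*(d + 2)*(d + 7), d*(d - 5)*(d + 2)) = d + 2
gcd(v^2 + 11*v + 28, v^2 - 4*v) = 1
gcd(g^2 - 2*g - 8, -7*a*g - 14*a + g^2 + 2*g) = g + 2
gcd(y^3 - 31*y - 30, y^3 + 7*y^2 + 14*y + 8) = y + 1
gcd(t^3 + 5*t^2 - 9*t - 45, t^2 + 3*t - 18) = t - 3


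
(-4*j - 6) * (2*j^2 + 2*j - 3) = -8*j^3 - 20*j^2 + 18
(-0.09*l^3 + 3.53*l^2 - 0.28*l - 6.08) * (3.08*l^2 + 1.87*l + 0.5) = -0.2772*l^5 + 10.7041*l^4 + 5.6937*l^3 - 17.485*l^2 - 11.5096*l - 3.04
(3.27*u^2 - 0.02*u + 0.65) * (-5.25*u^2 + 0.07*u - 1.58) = -17.1675*u^4 + 0.3339*u^3 - 8.5805*u^2 + 0.0771*u - 1.027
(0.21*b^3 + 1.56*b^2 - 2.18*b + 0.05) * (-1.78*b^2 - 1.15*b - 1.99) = -0.3738*b^5 - 3.0183*b^4 + 1.6685*b^3 - 0.6864*b^2 + 4.2807*b - 0.0995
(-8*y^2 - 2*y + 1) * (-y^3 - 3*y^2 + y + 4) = 8*y^5 + 26*y^4 - 3*y^3 - 37*y^2 - 7*y + 4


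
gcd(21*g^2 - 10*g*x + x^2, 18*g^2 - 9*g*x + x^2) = -3*g + x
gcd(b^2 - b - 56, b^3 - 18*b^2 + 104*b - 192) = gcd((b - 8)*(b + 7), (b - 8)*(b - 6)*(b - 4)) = b - 8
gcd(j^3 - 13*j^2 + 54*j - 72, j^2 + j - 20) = j - 4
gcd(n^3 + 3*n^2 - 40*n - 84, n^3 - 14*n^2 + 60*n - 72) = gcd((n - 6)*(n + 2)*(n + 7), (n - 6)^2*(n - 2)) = n - 6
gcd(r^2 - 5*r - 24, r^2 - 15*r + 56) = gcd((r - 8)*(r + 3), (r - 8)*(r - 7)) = r - 8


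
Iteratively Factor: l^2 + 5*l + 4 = (l + 1)*(l + 4)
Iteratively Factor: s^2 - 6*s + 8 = (s - 2)*(s - 4)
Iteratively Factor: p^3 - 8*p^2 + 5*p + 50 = (p + 2)*(p^2 - 10*p + 25) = (p - 5)*(p + 2)*(p - 5)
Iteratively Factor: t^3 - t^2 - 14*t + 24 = (t - 3)*(t^2 + 2*t - 8) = (t - 3)*(t - 2)*(t + 4)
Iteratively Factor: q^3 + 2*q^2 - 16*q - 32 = (q + 4)*(q^2 - 2*q - 8) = (q + 2)*(q + 4)*(q - 4)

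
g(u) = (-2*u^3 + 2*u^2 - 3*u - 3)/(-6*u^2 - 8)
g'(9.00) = 0.33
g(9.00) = 2.68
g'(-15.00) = 0.33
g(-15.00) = -5.33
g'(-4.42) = 0.35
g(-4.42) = -1.77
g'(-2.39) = 0.42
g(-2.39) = -1.01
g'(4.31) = 0.31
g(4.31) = 1.16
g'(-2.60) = 0.40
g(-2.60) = -1.10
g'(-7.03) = 0.34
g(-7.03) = -2.67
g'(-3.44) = 0.37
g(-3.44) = -1.42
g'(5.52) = 0.32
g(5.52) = 1.55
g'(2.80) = 0.27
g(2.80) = 0.72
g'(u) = 12*u*(-2*u^3 + 2*u^2 - 3*u - 3)/(-6*u^2 - 8)^2 + (-6*u^2 + 4*u - 3)/(-6*u^2 - 8) = (6*u^4 + 15*u^2 - 34*u + 12)/(2*(9*u^4 + 24*u^2 + 16))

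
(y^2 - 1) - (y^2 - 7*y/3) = 7*y/3 - 1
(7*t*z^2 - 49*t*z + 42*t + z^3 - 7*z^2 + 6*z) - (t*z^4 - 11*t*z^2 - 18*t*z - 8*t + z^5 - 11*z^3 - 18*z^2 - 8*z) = -t*z^4 + 18*t*z^2 - 31*t*z + 50*t - z^5 + 12*z^3 + 11*z^2 + 14*z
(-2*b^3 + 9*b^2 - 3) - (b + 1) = -2*b^3 + 9*b^2 - b - 4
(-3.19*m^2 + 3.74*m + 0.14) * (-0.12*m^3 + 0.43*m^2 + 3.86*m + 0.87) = 0.3828*m^5 - 1.8205*m^4 - 10.722*m^3 + 11.7213*m^2 + 3.7942*m + 0.1218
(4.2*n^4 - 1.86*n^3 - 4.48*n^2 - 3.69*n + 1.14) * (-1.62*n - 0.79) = -6.804*n^5 - 0.3048*n^4 + 8.727*n^3 + 9.517*n^2 + 1.0683*n - 0.9006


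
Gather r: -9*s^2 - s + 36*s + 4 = -9*s^2 + 35*s + 4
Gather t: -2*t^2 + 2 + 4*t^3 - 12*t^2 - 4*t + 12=4*t^3 - 14*t^2 - 4*t + 14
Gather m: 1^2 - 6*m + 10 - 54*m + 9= 20 - 60*m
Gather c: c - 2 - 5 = c - 7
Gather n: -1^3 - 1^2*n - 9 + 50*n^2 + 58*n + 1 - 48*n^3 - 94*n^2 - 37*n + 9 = -48*n^3 - 44*n^2 + 20*n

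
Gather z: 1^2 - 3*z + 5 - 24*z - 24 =-27*z - 18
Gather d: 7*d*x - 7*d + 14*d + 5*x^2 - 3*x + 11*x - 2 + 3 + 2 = d*(7*x + 7) + 5*x^2 + 8*x + 3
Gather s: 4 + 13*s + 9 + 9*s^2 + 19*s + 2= 9*s^2 + 32*s + 15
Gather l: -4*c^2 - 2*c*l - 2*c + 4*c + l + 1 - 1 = -4*c^2 + 2*c + l*(1 - 2*c)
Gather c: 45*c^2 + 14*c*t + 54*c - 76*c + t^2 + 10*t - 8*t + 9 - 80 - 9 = 45*c^2 + c*(14*t - 22) + t^2 + 2*t - 80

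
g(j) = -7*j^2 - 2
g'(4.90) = -68.60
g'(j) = -14*j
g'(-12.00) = 168.00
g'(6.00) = -84.00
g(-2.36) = -40.99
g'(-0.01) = 0.14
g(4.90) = -170.07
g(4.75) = -159.94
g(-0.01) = -2.00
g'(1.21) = -16.94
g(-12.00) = -1010.00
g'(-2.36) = 33.04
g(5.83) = -239.92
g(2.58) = -48.59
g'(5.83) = -81.62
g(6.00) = -254.00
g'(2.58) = -36.12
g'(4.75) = -66.50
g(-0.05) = -2.02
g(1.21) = -12.25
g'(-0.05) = 0.70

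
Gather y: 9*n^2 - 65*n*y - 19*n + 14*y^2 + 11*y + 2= 9*n^2 - 19*n + 14*y^2 + y*(11 - 65*n) + 2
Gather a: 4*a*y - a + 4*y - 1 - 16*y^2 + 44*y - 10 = a*(4*y - 1) - 16*y^2 + 48*y - 11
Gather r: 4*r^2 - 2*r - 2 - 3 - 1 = 4*r^2 - 2*r - 6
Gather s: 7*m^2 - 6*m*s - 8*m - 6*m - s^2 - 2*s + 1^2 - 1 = 7*m^2 - 14*m - s^2 + s*(-6*m - 2)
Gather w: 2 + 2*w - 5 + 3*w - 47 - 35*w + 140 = 90 - 30*w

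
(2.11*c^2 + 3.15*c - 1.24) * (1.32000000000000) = 2.7852*c^2 + 4.158*c - 1.6368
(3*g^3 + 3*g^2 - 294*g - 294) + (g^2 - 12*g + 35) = 3*g^3 + 4*g^2 - 306*g - 259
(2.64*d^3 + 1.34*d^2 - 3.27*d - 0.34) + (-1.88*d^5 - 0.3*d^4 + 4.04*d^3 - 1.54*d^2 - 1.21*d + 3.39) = -1.88*d^5 - 0.3*d^4 + 6.68*d^3 - 0.2*d^2 - 4.48*d + 3.05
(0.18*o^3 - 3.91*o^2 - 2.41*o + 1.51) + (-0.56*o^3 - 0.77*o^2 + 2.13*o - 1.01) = -0.38*o^3 - 4.68*o^2 - 0.28*o + 0.5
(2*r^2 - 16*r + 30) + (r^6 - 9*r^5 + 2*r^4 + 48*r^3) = r^6 - 9*r^5 + 2*r^4 + 48*r^3 + 2*r^2 - 16*r + 30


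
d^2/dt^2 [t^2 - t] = 2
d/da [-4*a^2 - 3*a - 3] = -8*a - 3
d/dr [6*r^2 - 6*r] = 12*r - 6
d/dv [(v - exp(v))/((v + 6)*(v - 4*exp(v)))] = ((1 - exp(v))*(v + 6)*(v - 4*exp(v)) + (-v + exp(v))*(v - 4*exp(v)) + (v + 6)*(v - exp(v))*(4*exp(v) - 1))/((v + 6)^2*(v - 4*exp(v))^2)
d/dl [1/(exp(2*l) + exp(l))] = (-2*exp(l) - 1)*exp(-l)/(exp(l) + 1)^2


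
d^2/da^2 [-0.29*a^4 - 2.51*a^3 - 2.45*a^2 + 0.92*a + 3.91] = -3.48*a^2 - 15.06*a - 4.9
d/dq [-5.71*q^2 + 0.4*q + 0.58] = 0.4 - 11.42*q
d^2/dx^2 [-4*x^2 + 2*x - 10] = -8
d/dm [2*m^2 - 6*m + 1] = 4*m - 6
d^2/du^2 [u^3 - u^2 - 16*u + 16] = 6*u - 2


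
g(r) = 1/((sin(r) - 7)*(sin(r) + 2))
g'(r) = -cos(r)/((sin(r) - 7)*(sin(r) + 2)^2) - cos(r)/((sin(r) - 7)^2*(sin(r) + 2)) = (5 - 2*sin(r))*cos(r)/((sin(r) - 7)^2*(sin(r) + 2)^2)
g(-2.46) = -0.10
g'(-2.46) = -0.04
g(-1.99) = -0.12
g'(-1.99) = -0.04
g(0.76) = -0.06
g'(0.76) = 0.01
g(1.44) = -0.06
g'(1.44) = 0.00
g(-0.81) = -0.10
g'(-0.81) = 0.05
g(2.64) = -0.06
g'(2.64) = -0.01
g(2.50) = -0.06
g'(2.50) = -0.01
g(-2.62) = -0.09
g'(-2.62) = -0.04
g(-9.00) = -0.08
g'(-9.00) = -0.04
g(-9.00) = -0.08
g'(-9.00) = -0.04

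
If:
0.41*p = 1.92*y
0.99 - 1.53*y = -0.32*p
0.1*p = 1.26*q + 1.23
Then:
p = 147.35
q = 10.72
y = 31.47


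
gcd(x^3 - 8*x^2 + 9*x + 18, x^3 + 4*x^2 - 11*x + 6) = 1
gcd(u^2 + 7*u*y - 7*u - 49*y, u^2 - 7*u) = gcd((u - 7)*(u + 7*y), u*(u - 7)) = u - 7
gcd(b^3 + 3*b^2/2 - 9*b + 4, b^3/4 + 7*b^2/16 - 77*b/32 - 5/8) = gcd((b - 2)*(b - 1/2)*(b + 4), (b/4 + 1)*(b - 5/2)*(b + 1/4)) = b + 4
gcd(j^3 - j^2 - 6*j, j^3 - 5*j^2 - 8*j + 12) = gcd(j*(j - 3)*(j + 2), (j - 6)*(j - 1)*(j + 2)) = j + 2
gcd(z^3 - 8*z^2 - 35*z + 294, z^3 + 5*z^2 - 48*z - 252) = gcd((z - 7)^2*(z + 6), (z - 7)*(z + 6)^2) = z^2 - z - 42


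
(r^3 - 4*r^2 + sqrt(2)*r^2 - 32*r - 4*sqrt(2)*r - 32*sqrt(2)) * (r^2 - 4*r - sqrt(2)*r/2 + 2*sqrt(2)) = r^5 - 8*r^4 + sqrt(2)*r^4/2 - 17*r^3 - 4*sqrt(2)*r^3 - 8*sqrt(2)*r^2 + 136*r^2 + 16*r + 64*sqrt(2)*r - 128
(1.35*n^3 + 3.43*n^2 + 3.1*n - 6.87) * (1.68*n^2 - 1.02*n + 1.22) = 2.268*n^5 + 4.3854*n^4 + 3.3564*n^3 - 10.519*n^2 + 10.7894*n - 8.3814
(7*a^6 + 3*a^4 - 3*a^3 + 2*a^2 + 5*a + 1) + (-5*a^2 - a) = 7*a^6 + 3*a^4 - 3*a^3 - 3*a^2 + 4*a + 1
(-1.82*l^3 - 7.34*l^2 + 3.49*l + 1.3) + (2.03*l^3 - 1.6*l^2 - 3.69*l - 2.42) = 0.21*l^3 - 8.94*l^2 - 0.2*l - 1.12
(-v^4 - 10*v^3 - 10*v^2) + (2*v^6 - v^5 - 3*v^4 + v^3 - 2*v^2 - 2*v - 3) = 2*v^6 - v^5 - 4*v^4 - 9*v^3 - 12*v^2 - 2*v - 3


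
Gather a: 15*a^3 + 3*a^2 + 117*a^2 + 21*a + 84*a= 15*a^3 + 120*a^2 + 105*a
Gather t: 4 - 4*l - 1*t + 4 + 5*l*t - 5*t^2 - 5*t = -4*l - 5*t^2 + t*(5*l - 6) + 8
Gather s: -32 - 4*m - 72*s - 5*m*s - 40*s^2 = -4*m - 40*s^2 + s*(-5*m - 72) - 32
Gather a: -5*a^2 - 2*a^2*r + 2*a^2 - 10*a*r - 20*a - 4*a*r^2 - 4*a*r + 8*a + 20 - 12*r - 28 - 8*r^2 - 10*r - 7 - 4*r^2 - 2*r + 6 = a^2*(-2*r - 3) + a*(-4*r^2 - 14*r - 12) - 12*r^2 - 24*r - 9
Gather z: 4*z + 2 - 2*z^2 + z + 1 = -2*z^2 + 5*z + 3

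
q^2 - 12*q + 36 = (q - 6)^2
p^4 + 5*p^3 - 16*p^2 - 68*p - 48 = (p - 4)*(p + 1)*(p + 2)*(p + 6)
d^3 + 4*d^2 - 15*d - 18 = (d - 3)*(d + 1)*(d + 6)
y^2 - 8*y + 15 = (y - 5)*(y - 3)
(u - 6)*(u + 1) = u^2 - 5*u - 6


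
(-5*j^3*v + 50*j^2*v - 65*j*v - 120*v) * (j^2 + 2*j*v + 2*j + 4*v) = -5*j^5*v - 10*j^4*v^2 + 40*j^4*v + 80*j^3*v^2 + 35*j^3*v + 70*j^2*v^2 - 250*j^2*v - 500*j*v^2 - 240*j*v - 480*v^2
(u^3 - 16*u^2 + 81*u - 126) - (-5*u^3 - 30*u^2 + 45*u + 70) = 6*u^3 + 14*u^2 + 36*u - 196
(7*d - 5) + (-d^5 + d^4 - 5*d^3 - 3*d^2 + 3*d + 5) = -d^5 + d^4 - 5*d^3 - 3*d^2 + 10*d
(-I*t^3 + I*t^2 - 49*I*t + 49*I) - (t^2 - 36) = -I*t^3 - t^2 + I*t^2 - 49*I*t + 36 + 49*I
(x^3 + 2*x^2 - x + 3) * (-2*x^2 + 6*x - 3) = -2*x^5 + 2*x^4 + 11*x^3 - 18*x^2 + 21*x - 9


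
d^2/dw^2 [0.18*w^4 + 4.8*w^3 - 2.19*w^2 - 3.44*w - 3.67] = 2.16*w^2 + 28.8*w - 4.38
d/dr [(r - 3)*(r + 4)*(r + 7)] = 3*r^2 + 16*r - 5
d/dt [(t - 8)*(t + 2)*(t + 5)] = 3*t^2 - 2*t - 46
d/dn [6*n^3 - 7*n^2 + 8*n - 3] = 18*n^2 - 14*n + 8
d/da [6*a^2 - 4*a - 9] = 12*a - 4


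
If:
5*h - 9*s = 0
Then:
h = 9*s/5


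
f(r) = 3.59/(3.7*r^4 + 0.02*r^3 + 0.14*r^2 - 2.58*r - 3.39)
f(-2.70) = 0.02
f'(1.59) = -0.75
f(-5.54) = 0.00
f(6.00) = 0.00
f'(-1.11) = 3.02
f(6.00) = 0.00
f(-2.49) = 0.02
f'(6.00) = -0.00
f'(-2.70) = 0.03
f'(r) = 3.59*(-14.8*r^3 - 0.06*r^2 - 0.28*r + 2.58)/(3.7*r^4 + 0.02*r^3 + 0.14*r^2 - 2.58*r - 3.39)^2 = (-53.132*r^3 - 0.2154*r^2 - 1.0052*r + 9.2622)/(3.7*r^4 + 0.02*r^3 + 0.14*r^2 - 2.58*r - 3.39)^2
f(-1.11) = 0.69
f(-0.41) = -1.63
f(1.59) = 0.22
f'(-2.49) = 0.04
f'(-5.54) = 0.00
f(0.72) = -0.86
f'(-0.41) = 2.73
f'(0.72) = -0.65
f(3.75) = 0.00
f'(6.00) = -0.00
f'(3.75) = -0.01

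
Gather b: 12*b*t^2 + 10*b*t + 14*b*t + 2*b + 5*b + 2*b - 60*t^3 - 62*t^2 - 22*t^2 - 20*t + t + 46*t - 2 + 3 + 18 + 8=b*(12*t^2 + 24*t + 9) - 60*t^3 - 84*t^2 + 27*t + 27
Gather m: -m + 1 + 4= 5 - m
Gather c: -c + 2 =2 - c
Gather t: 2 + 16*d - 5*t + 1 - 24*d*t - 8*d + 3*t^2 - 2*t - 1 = 8*d + 3*t^2 + t*(-24*d - 7) + 2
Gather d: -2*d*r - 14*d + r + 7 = d*(-2*r - 14) + r + 7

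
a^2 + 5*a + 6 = (a + 2)*(a + 3)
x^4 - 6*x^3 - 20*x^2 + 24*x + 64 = (x - 8)*(x - 2)*(x + 2)^2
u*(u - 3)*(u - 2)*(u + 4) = u^4 - u^3 - 14*u^2 + 24*u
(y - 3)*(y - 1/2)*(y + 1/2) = y^3 - 3*y^2 - y/4 + 3/4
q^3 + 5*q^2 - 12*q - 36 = (q - 3)*(q + 2)*(q + 6)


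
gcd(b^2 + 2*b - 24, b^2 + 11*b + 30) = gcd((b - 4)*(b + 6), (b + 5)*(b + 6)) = b + 6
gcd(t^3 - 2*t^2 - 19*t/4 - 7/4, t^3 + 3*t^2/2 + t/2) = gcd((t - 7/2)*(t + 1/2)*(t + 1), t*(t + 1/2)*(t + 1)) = t^2 + 3*t/2 + 1/2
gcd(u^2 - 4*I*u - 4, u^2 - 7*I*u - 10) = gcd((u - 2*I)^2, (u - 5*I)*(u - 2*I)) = u - 2*I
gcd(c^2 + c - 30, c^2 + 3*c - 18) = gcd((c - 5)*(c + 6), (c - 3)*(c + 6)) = c + 6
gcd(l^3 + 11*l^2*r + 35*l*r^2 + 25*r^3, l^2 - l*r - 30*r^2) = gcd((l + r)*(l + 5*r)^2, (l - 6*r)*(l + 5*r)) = l + 5*r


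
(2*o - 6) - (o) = o - 6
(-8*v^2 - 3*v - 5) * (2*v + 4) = -16*v^3 - 38*v^2 - 22*v - 20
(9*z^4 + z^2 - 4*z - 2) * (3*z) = 27*z^5 + 3*z^3 - 12*z^2 - 6*z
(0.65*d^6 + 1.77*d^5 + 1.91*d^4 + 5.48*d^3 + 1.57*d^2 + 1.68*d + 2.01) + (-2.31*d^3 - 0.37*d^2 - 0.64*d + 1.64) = 0.65*d^6 + 1.77*d^5 + 1.91*d^4 + 3.17*d^3 + 1.2*d^2 + 1.04*d + 3.65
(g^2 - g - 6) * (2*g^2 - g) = 2*g^4 - 3*g^3 - 11*g^2 + 6*g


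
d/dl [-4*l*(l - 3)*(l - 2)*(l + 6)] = -16*l^3 - 12*l^2 + 192*l - 144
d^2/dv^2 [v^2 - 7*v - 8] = 2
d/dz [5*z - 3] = 5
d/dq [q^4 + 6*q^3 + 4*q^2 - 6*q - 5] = 4*q^3 + 18*q^2 + 8*q - 6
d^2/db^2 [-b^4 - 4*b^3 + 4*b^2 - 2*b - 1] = -12*b^2 - 24*b + 8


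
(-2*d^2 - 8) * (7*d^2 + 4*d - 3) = -14*d^4 - 8*d^3 - 50*d^2 - 32*d + 24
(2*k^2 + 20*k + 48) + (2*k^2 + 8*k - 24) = 4*k^2 + 28*k + 24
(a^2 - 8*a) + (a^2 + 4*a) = 2*a^2 - 4*a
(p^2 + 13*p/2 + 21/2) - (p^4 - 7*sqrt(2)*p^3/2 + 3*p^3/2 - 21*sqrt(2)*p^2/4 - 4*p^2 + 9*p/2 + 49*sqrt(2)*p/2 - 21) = -p^4 - 3*p^3/2 + 7*sqrt(2)*p^3/2 + 5*p^2 + 21*sqrt(2)*p^2/4 - 49*sqrt(2)*p/2 + 2*p + 63/2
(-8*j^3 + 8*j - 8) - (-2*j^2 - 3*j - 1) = -8*j^3 + 2*j^2 + 11*j - 7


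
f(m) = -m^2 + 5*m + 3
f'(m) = 5 - 2*m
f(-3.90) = -31.71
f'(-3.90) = 12.80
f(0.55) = 5.45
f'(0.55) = 3.90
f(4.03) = 6.91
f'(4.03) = -3.06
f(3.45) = 8.35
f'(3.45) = -1.90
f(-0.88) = -2.17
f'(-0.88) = 6.76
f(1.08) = 7.23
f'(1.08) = 2.84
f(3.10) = 8.89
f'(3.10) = -1.20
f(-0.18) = 2.07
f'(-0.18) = 5.36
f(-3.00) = -21.00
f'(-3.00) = 11.00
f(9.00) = -33.00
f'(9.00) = -13.00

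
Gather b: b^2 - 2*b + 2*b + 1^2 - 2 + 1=b^2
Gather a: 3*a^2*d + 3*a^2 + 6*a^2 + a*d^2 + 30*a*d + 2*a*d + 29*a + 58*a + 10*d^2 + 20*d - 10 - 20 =a^2*(3*d + 9) + a*(d^2 + 32*d + 87) + 10*d^2 + 20*d - 30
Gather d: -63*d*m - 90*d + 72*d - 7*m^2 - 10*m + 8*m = d*(-63*m - 18) - 7*m^2 - 2*m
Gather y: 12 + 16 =28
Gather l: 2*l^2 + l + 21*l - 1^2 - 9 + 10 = 2*l^2 + 22*l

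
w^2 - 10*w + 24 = (w - 6)*(w - 4)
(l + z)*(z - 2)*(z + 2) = l*z^2 - 4*l + z^3 - 4*z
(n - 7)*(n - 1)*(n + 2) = n^3 - 6*n^2 - 9*n + 14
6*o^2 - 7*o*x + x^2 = (-6*o + x)*(-o + x)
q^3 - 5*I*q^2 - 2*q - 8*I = (q - 4*I)*(q - 2*I)*(q + I)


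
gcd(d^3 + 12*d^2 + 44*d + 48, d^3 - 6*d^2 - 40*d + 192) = d + 6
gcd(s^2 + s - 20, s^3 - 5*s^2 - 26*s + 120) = s^2 + s - 20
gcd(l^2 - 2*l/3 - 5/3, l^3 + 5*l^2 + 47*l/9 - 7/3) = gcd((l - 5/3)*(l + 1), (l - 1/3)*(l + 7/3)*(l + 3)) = 1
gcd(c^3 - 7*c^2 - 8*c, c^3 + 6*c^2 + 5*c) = c^2 + c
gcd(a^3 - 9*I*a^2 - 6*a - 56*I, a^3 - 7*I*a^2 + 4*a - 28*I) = a^2 - 5*I*a + 14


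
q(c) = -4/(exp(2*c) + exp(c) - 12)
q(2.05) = -0.07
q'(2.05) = 0.16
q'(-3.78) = 0.00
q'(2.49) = 0.06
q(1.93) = -0.09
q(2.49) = -0.03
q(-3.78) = 0.33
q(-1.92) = 0.34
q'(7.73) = 0.00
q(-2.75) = 0.34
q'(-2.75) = 0.00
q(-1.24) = 0.34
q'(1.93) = 0.23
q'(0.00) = 0.12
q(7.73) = -0.00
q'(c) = -4*(-2*exp(2*c) - exp(c))/(exp(2*c) + exp(c) - 12)^2 = (8*exp(c) + 4)*exp(c)/(exp(2*c) + exp(c) - 12)^2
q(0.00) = 0.40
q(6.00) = 0.00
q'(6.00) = 0.00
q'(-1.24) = 0.01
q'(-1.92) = 0.01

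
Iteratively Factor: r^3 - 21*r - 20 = (r - 5)*(r^2 + 5*r + 4) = (r - 5)*(r + 4)*(r + 1)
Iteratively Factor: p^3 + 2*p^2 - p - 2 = (p + 1)*(p^2 + p - 2) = (p - 1)*(p + 1)*(p + 2)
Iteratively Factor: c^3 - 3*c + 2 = (c + 2)*(c^2 - 2*c + 1) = (c - 1)*(c + 2)*(c - 1)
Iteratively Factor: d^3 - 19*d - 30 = (d + 2)*(d^2 - 2*d - 15) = (d + 2)*(d + 3)*(d - 5)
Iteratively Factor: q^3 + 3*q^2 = (q)*(q^2 + 3*q) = q*(q + 3)*(q)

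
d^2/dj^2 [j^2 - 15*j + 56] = 2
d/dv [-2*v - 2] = -2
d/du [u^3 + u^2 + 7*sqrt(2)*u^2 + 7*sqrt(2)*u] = 3*u^2 + 2*u + 14*sqrt(2)*u + 7*sqrt(2)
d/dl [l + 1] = 1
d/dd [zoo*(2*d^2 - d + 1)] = zoo*(d + 1)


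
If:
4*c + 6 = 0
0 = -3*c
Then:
No Solution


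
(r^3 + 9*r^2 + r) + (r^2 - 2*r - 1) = r^3 + 10*r^2 - r - 1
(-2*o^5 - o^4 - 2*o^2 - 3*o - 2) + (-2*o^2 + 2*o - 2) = -2*o^5 - o^4 - 4*o^2 - o - 4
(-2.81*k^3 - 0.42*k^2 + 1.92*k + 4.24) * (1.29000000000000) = -3.6249*k^3 - 0.5418*k^2 + 2.4768*k + 5.4696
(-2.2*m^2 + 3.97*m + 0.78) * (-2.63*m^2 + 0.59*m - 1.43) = 5.786*m^4 - 11.7391*m^3 + 3.4369*m^2 - 5.2169*m - 1.1154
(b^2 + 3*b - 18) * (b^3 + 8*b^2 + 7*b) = b^5 + 11*b^4 + 13*b^3 - 123*b^2 - 126*b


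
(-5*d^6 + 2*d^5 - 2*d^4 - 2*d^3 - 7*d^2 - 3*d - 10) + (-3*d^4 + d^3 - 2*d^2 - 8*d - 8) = -5*d^6 + 2*d^5 - 5*d^4 - d^3 - 9*d^2 - 11*d - 18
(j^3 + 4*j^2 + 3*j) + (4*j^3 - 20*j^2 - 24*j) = 5*j^3 - 16*j^2 - 21*j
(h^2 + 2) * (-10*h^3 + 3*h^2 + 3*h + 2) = -10*h^5 + 3*h^4 - 17*h^3 + 8*h^2 + 6*h + 4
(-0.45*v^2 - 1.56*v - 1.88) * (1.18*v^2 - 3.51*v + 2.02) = -0.531*v^4 - 0.2613*v^3 + 2.3482*v^2 + 3.4476*v - 3.7976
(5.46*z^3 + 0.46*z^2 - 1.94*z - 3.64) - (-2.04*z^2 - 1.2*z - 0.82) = 5.46*z^3 + 2.5*z^2 - 0.74*z - 2.82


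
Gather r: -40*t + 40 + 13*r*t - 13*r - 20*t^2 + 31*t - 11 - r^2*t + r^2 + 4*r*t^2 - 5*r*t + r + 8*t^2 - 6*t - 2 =r^2*(1 - t) + r*(4*t^2 + 8*t - 12) - 12*t^2 - 15*t + 27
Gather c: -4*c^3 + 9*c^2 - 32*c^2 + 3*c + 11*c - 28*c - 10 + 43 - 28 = -4*c^3 - 23*c^2 - 14*c + 5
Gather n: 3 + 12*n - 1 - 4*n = 8*n + 2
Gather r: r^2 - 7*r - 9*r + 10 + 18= r^2 - 16*r + 28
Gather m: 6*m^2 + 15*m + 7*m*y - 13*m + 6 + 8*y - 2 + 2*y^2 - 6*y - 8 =6*m^2 + m*(7*y + 2) + 2*y^2 + 2*y - 4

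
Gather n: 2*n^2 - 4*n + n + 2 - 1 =2*n^2 - 3*n + 1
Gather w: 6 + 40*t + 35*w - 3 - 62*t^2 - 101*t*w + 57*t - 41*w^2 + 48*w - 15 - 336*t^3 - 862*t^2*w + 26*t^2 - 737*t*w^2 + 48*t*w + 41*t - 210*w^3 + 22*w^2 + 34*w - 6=-336*t^3 - 36*t^2 + 138*t - 210*w^3 + w^2*(-737*t - 19) + w*(-862*t^2 - 53*t + 117) - 18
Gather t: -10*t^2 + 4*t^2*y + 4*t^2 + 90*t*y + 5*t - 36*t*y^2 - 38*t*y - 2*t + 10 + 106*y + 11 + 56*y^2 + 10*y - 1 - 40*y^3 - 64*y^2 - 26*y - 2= t^2*(4*y - 6) + t*(-36*y^2 + 52*y + 3) - 40*y^3 - 8*y^2 + 90*y + 18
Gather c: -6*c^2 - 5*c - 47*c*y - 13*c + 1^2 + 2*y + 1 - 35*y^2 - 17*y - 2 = -6*c^2 + c*(-47*y - 18) - 35*y^2 - 15*y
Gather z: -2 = -2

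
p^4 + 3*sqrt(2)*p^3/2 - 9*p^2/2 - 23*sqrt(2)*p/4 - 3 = (p - 3*sqrt(2)/2)*(p + 2*sqrt(2))*(sqrt(2)*p/2 + 1/2)*(sqrt(2)*p + 1)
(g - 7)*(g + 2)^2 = g^3 - 3*g^2 - 24*g - 28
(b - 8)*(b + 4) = b^2 - 4*b - 32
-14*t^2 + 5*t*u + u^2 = (-2*t + u)*(7*t + u)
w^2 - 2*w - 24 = (w - 6)*(w + 4)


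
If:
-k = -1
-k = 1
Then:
No Solution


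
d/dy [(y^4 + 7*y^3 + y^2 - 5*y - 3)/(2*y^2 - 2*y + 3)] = (4*y^5 + 8*y^4 - 16*y^3 + 71*y^2 + 18*y - 21)/(4*y^4 - 8*y^3 + 16*y^2 - 12*y + 9)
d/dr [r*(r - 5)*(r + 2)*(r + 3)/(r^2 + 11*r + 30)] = (2*r^5 + 33*r^4 + 120*r^3 - 179*r^2 - 1140*r - 900)/(r^4 + 22*r^3 + 181*r^2 + 660*r + 900)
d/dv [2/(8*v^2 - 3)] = -32*v/(8*v^2 - 3)^2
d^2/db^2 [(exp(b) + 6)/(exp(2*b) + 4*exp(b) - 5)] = (exp(4*b) + 20*exp(3*b) + 102*exp(2*b) + 236*exp(b) + 145)*exp(b)/(exp(6*b) + 12*exp(5*b) + 33*exp(4*b) - 56*exp(3*b) - 165*exp(2*b) + 300*exp(b) - 125)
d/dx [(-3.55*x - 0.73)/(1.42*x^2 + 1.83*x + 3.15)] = (5.041*x^2 + 2.0732*x - 9.8466)/(2.0164*x^4 + 5.1972*x^3 + 12.2949*x^2 + 11.529*x + 9.9225)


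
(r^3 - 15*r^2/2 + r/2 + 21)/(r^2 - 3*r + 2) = (2*r^2 - 11*r - 21)/(2*(r - 1))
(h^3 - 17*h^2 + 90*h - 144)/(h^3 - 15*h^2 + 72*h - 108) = (h - 8)/(h - 6)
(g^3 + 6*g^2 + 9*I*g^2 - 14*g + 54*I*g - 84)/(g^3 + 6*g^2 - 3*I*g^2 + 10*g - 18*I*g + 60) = (g + 7*I)/(g - 5*I)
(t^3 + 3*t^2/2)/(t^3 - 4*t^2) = (t + 3/2)/(t - 4)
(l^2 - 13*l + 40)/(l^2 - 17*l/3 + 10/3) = 3*(l - 8)/(3*l - 2)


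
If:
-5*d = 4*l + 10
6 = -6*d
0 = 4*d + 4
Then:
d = -1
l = -5/4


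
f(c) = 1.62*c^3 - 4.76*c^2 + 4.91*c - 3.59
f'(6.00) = 122.75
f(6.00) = 204.43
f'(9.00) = 312.89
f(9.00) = 836.02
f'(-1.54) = 31.10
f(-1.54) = -28.36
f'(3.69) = 35.96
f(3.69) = 31.11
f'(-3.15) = 83.12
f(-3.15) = -116.92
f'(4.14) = 48.80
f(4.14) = 50.10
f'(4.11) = 47.88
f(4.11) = 48.65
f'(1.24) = 0.58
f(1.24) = -1.73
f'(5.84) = 115.07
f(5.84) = 185.41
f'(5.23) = 88.06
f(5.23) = 123.64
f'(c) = 4.86*c^2 - 9.52*c + 4.91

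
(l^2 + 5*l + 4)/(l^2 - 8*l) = (l^2 + 5*l + 4)/(l*(l - 8))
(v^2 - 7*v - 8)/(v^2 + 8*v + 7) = (v - 8)/(v + 7)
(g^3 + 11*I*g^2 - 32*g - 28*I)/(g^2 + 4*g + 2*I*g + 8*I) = (g^2 + 9*I*g - 14)/(g + 4)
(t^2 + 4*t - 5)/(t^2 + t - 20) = (t - 1)/(t - 4)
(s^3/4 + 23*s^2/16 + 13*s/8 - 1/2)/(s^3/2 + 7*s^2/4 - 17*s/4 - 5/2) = (4*s^3 + 23*s^2 + 26*s - 8)/(4*(2*s^3 + 7*s^2 - 17*s - 10))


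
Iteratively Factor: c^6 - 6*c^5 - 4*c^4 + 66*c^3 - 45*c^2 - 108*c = (c)*(c^5 - 6*c^4 - 4*c^3 + 66*c^2 - 45*c - 108) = c*(c - 4)*(c^4 - 2*c^3 - 12*c^2 + 18*c + 27) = c*(c - 4)*(c - 3)*(c^3 + c^2 - 9*c - 9) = c*(c - 4)*(c - 3)*(c + 1)*(c^2 - 9) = c*(c - 4)*(c - 3)^2*(c + 1)*(c + 3)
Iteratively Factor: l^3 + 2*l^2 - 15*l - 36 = (l - 4)*(l^2 + 6*l + 9) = (l - 4)*(l + 3)*(l + 3)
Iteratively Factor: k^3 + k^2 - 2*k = (k)*(k^2 + k - 2) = k*(k + 2)*(k - 1)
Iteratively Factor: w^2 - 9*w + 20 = (w - 4)*(w - 5)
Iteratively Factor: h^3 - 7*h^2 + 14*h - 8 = (h - 1)*(h^2 - 6*h + 8) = (h - 2)*(h - 1)*(h - 4)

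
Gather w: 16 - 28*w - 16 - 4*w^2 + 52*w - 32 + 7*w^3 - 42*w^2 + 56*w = 7*w^3 - 46*w^2 + 80*w - 32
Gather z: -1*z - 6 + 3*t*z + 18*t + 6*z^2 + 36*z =18*t + 6*z^2 + z*(3*t + 35) - 6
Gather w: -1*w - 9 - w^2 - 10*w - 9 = -w^2 - 11*w - 18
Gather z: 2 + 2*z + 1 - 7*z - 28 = -5*z - 25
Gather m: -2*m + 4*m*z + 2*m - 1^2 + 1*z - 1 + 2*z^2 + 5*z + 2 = 4*m*z + 2*z^2 + 6*z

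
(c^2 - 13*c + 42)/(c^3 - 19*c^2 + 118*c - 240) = (c - 7)/(c^2 - 13*c + 40)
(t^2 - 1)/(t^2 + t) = (t - 1)/t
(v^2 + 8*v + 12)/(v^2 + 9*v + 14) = (v + 6)/(v + 7)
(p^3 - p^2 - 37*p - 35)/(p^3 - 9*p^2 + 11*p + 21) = (p + 5)/(p - 3)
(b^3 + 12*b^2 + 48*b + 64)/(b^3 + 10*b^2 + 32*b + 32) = (b + 4)/(b + 2)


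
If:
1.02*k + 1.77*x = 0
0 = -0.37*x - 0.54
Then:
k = 2.53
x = -1.46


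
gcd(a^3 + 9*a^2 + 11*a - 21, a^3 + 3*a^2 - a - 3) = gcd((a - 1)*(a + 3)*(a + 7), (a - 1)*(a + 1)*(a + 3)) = a^2 + 2*a - 3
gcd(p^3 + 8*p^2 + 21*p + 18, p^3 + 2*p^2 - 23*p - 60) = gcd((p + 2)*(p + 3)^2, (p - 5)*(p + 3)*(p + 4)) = p + 3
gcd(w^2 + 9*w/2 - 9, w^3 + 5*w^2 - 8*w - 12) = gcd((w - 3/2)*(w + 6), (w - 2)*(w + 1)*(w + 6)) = w + 6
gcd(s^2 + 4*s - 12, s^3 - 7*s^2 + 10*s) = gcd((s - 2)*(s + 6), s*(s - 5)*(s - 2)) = s - 2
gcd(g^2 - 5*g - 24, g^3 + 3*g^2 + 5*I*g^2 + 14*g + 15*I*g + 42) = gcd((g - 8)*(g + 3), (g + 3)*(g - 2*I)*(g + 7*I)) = g + 3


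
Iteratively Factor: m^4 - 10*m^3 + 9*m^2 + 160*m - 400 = (m - 4)*(m^3 - 6*m^2 - 15*m + 100) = (m - 5)*(m - 4)*(m^2 - m - 20) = (m - 5)*(m - 4)*(m + 4)*(m - 5)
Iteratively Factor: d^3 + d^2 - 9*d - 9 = (d - 3)*(d^2 + 4*d + 3) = (d - 3)*(d + 3)*(d + 1)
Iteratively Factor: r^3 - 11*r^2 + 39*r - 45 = (r - 3)*(r^2 - 8*r + 15) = (r - 5)*(r - 3)*(r - 3)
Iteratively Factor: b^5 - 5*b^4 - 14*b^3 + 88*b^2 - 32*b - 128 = (b - 2)*(b^4 - 3*b^3 - 20*b^2 + 48*b + 64) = (b - 4)*(b - 2)*(b^3 + b^2 - 16*b - 16) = (b - 4)^2*(b - 2)*(b^2 + 5*b + 4) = (b - 4)^2*(b - 2)*(b + 4)*(b + 1)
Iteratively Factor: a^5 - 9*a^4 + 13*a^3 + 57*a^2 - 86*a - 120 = (a - 5)*(a^4 - 4*a^3 - 7*a^2 + 22*a + 24) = (a - 5)*(a - 4)*(a^3 - 7*a - 6) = (a - 5)*(a - 4)*(a - 3)*(a^2 + 3*a + 2) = (a - 5)*(a - 4)*(a - 3)*(a + 1)*(a + 2)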